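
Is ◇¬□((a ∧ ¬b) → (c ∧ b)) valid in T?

No, not valid

Tableau for the negation ¬◇¬□((a ∧ ¬b) → (c ∧ b)):
1. ¬◇¬□((a ∧ ¬b) → (c ∧ b)), u
2. □((a ∧ ¬b) → (c ∧ b)), u
3. (a ∧ ¬b) → (c ∧ b), u
4. c ∧ b, u
5. c, u
6. b, u
Accessibility: uRu
The negation has an open branch (countermodel exists).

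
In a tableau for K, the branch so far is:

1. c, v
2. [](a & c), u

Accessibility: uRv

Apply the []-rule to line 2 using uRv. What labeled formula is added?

a & c, v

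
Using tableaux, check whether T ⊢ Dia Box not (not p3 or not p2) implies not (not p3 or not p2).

Not valid

Tableau for the negation not (Dia Box not (not p3 or not p2) implies not (not p3 or not p2)):
1. not (Dia Box not (not p3 or not p2) implies not (not p3 or not p2)), u
2. Dia Box not (not p3 or not p2), u
3. not p3 or not p2, u
4. not p2, u
5. Box not (not p3 or not p2), v
6. not (not p3 or not p2), v
7. p3, v
8. p2, v
Accessibility: uRu, uRv, vRv
The negation has an open branch (countermodel exists).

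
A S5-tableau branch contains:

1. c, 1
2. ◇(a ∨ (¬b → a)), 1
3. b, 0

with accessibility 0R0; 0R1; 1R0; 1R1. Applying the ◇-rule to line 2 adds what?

a fresh world 2 with 1R2, and a ∨ (¬b → a) at 2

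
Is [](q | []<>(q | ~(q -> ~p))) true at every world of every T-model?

Tableau for the negation ~[](q | []<>(q | ~(q -> ~p))):
1. ~[](q | []<>(q | ~(q -> ~p))), 0
2. ~(q | []<>(q | ~(q -> ~p))), 1
3. ~q, 1
4. ~[]<>(q | ~(q -> ~p)), 1
5. ~<>(q | ~(q -> ~p)), 2
6. ~(q | ~(q -> ~p)), 2
7. ~q, 2
8. q -> ~p, 2
9. ~p, 2
Accessibility: 0R0, 0R1, 1R1, 1R2, 2R2
The negation has an open branch (countermodel exists).

Invalid (countermodel exists)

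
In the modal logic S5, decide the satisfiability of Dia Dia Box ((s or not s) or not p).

1. Dia Dia Box ((s or not s) or not p), u
2. Dia Box ((s or not s) or not p), v
3. Box ((s or not s) or not p), w
4. (s or not s) or not p, u
5. (s or not s) or not p, v
6. (s or not s) or not p, w
7. not p, u
8. not p, v
9. not p, w
Accessibility: uRu, uRv, uRw, vRu, vRv, vRw, wRu, wRv, wRw

Satisfiable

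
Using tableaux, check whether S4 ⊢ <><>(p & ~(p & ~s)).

No, not valid

Tableau for the negation ~<><>(p & ~(p & ~s)):
1. ~<><>(p & ~(p & ~s)), 0
2. ~<>(p & ~(p & ~s)), 0   [~<>-rule on 1 via 0R0]
3. ~(p & ~(p & ~s)), 0   [~<>-rule on 2 via 0R0]
4. p & ~s, 0   [~&-rule on 3 (branches; this branch)]
5. p, 0   [&-rule on 4]
6. ~s, 0   [&-rule on 4]
Accessibility: 0R0
The negation has an open branch (countermodel exists).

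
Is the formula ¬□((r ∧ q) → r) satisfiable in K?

No, unsatisfiable

1. ¬□((r ∧ q) → r), 0
2. ¬((r ∧ q) → r), 1   [¬□-rule on 1: fresh world 1, 0R1]
3. r ∧ q, 1   [¬→-rule on 2]
4. ¬r, 1   [¬→-rule on 2]
5. r, 1   [∧-rule on 3]
6. q, 1   [∧-rule on 3]
Accessibility: 0R1
Branch closes: r and ¬r both at 1.
(One branch shown.) All branches close.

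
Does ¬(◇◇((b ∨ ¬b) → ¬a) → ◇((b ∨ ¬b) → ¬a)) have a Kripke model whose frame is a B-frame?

1. ¬(◇◇((b ∨ ¬b) → ¬a) → ◇((b ∨ ¬b) → ¬a)), w0
2. ◇◇((b ∨ ¬b) → ¬a), w0   [¬→-rule on 1]
3. ¬◇((b ∨ ¬b) → ¬a), w0   [¬→-rule on 1]
4. ¬((b ∨ ¬b) → ¬a), w0   [¬◇-rule on 3 via w0Rw0]
5. b ∨ ¬b, w0   [¬→-rule on 4]
6. a, w0   [¬→-rule on 4]
7. ¬b, w0   [∨-rule on 5 (branches; this branch)]
8. ◇((b ∨ ¬b) → ¬a), w1   [◇-rule on 2: fresh world w1, w0Rw1]
9. ¬((b ∨ ¬b) → ¬a), w1   [¬◇-rule on 3 via w0Rw1]
10. b ∨ ¬b, w1   [¬→-rule on 9]
11. a, w1   [¬→-rule on 9]
12. ¬b, w1   [∨-rule on 10 (branches; this branch)]
13. (b ∨ ¬b) → ¬a, w2   [◇-rule on 8: fresh world w2, w1Rw2]
14. ¬a, w2   [→-rule on 13 (branches; this branch)]
Accessibility: w0Rw0, w0Rw1, w1Rw0, w1Rw1, w1Rw2, w2Rw1, w2Rw2

Satisfiable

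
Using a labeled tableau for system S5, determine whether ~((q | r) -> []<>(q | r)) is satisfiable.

1. ~((q | r) -> []<>(q | r)), w0
2. q | r, w0
3. ~[]<>(q | r), w0
4. r, w0
5. ~<>(q | r), w1
6. ~(q | r), w0
7. ~q, w0
8. ~r, w0
Accessibility: w0Rw0, w0Rw1, w1Rw0, w1Rw1
Branch closes: r and ~r both at w0.
Every branch closes; the branch above is one of them.

No, unsatisfiable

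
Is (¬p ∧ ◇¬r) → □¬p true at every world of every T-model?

Tableau for the negation ¬((¬p ∧ ◇¬r) → □¬p):
1. ¬((¬p ∧ ◇¬r) → □¬p), u
2. ¬p ∧ ◇¬r, u   [¬→-rule on 1]
3. ¬□¬p, u   [¬→-rule on 1]
4. ¬p, u   [∧-rule on 2]
5. ◇¬r, u   [∧-rule on 2]
6. p, v   [¬□-rule on 3: fresh world v, uRv]
7. ¬r, w   [◇-rule on 5: fresh world w, uRw]
Accessibility: uRu, uRv, uRw, vRv, wRw
The negation has an open branch (countermodel exists).

No, not valid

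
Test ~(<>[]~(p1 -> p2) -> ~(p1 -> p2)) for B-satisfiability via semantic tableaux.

Unsatisfiable (every branch closes)

1. ~(<>[]~(p1 -> p2) -> ~(p1 -> p2)), 0
2. <>[]~(p1 -> p2), 0
3. p1 -> p2, 0
4. p2, 0
5. []~(p1 -> p2), 1
6. ~(p1 -> p2), 0
7. p1, 0
8. ~p2, 0
Accessibility: 0R0, 0R1, 1R0, 1R1
Branch closes: p2 and ~p2 both at 0.
Every branch closes; the branch above is one of them.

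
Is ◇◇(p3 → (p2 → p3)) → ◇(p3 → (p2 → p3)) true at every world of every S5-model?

Valid

Tableau for the negation ¬(◇◇(p3 → (p2 → p3)) → ◇(p3 → (p2 → p3))):
1. ¬(◇◇(p3 → (p2 → p3)) → ◇(p3 → (p2 → p3))), 0
2. ◇◇(p3 → (p2 → p3)), 0
3. ¬◇(p3 → (p2 → p3)), 0
4. ¬(p3 → (p2 → p3)), 0
5. p3, 0
6. ¬(p2 → p3), 0
7. p2, 0
8. ¬p3, 0
Accessibility: 0R0
Branch closes: p3 and ¬p3 both at 0.
Every branch of the negation's tableau closes; the branch above is one of them.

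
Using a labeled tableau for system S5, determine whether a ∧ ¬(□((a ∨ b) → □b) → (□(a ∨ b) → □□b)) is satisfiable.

1. a ∧ ¬(□((a ∨ b) → □b) → (□(a ∨ b) → □□b)), w0
2. a, w0
3. ¬(□((a ∨ b) → □b) → (□(a ∨ b) → □□b)), w0
4. □((a ∨ b) → □b), w0
5. ¬(□(a ∨ b) → □□b), w0
6. □(a ∨ b), w0
7. ¬□□b, w0
8. (a ∨ b) → □b, w0
9. a ∨ b, w0
10. □b, w0
11. b, w0
12. ¬□b, w1
13. (a ∨ b) → □b, w1
14. a ∨ b, w1
15. b, w1
16. □b, w1
17. ¬b, w2
18. (a ∨ b) → □b, w2
19. a ∨ b, w2
20. b, w2
Accessibility: w0Rw0, w0Rw1, w0Rw2, w1Rw0, w1Rw1, w1Rw2, w2Rw0, w2Rw1, w2Rw2
Branch closes: b and ¬b both at w2.
(One branch shown.) All branches close.

Unsatisfiable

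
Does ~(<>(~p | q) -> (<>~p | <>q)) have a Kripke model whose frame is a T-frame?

1. ~(<>(~p | q) -> (<>~p | <>q)), u
2. <>(~p | q), u
3. ~(<>~p | <>q), u
4. ~<>~p, u
5. ~<>q, u
6. p, u
7. ~q, u
8. ~p | q, v
9. p, v
10. ~q, v
11. q, v
Accessibility: uRu, uRv, vRv
Branch closes: q and ~q both at v.
All branches of the tableau close; one closing branch shown above.

Unsatisfiable (every branch closes)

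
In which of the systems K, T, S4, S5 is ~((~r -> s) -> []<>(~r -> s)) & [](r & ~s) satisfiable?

K-tableau for the formula:
1. ~((~r -> s) -> []<>(~r -> s)) & [](r & ~s), w0
2. ~((~r -> s) -> []<>(~r -> s)), w0   [&-rule on 1]
3. [](r & ~s), w0   [&-rule on 1]
4. ~r -> s, w0   [~->-rule on 2]
5. ~[]<>(~r -> s), w0   [~->-rule on 2]
6. s, w0   [->-rule on 4 (branches; this branch)]
7. ~<>(~r -> s), w1   [~[]-rule on 5: fresh world w1, w0Rw1]
8. r & ~s, w1   [[]-rule on 3 via w0Rw1]
9. r, w1   [&-rule on 8]
10. ~s, w1   [&-rule on 8]
Accessibility: w0Rw1
Complete open branch: satisfiable in K.
T-tableau for the formula:
1. ~((~r -> s) -> []<>(~r -> s)) & [](r & ~s), w0
2. ~((~r -> s) -> []<>(~r -> s)), w0   [&-rule on 1]
3. [](r & ~s), w0   [&-rule on 1]
4. ~r -> s, w0   [~->-rule on 2]
5. ~[]<>(~r -> s), w0   [~->-rule on 2]
6. r & ~s, w0   [[]-rule on 3 via w0Rw0]
7. r, w0   [&-rule on 6]
8. ~s, w0   [&-rule on 6]
9. ~<>(~r -> s), w1   [~[]-rule on 5: fresh world w1, w0Rw1]
10. r & ~s, w1   [[]-rule on 3 via w0Rw1]
11. r, w1   [&-rule on 10]
12. ~s, w1   [&-rule on 10]
13. ~(~r -> s), w1   [~<>-rule on 9 via w1Rw1]
14. ~r, w1   [~->-rule on 13]
Accessibility: w0Rw0, w0Rw1, w1Rw1
Branch closes: r and ~r both at w1.
Every branch closes (one shown): unsatisfiable in T, hence also in S4, S5 (every S4/S5-frame is a T-frame).

K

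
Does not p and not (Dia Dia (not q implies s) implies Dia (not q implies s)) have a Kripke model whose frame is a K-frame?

1. not p and not (Dia Dia (not q implies s) implies Dia (not q implies s)), 0
2. not p, 0
3. not (Dia Dia (not q implies s) implies Dia (not q implies s)), 0
4. Dia Dia (not q implies s), 0
5. not Dia (not q implies s), 0
6. Dia (not q implies s), 1
7. not (not q implies s), 1
8. not q, 1
9. not s, 1
10. not q implies s, 2
11. s, 2
Accessibility: 0R1, 1R2

Satisfiable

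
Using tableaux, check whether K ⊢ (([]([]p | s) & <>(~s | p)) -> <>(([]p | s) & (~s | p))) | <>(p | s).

Valid

Tableau for the negation ~((([]([]p | s) & <>(~s | p)) -> <>(([]p | s) & (~s | p))) | <>(p | s)):
1. ~((([]([]p | s) & <>(~s | p)) -> <>(([]p | s) & (~s | p))) | <>(p | s)), u
2. ~(([]([]p | s) & <>(~s | p)) -> <>(([]p | s) & (~s | p))), u
3. ~<>(p | s), u
4. []([]p | s) & <>(~s | p), u
5. ~<>(([]p | s) & (~s | p)), u
6. []([]p | s), u
7. <>(~s | p), u
8. ~s | p, v
9. ~(p | s), v
10. ~p, v
11. ~s, v
12. ~(([]p | s) & (~s | p)), v
13. []p | s, v
14. ~([]p | s), v
15. ~[]p, v
16. []p, v
17. ~p, w
18. p, w
Accessibility: uRv, vRw
Branch closes: p and ~p both at w.
All branches of the negation close; one closing branch shown above.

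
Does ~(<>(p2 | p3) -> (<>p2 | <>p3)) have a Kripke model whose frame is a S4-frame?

Unsatisfiable (every branch closes)

1. ~(<>(p2 | p3) -> (<>p2 | <>p3)), 0
2. <>(p2 | p3), 0
3. ~(<>p2 | <>p3), 0
4. ~<>p2, 0
5. ~<>p3, 0
6. ~p2, 0
7. ~p3, 0
8. p2 | p3, 1
9. ~p2, 1
10. ~p3, 1
11. p3, 1
Accessibility: 0R0, 0R1, 1R1
Branch closes: p3 and ~p3 both at 1.
Every branch closes; the branch above is one of them.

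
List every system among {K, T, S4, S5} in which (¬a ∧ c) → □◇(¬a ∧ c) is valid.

S5

S4-tableau for the negation ¬((¬a ∧ c) → □◇(¬a ∧ c)):
1. ¬((¬a ∧ c) → □◇(¬a ∧ c)), 0
2. ¬a ∧ c, 0   [¬→-rule on 1]
3. ¬□◇(¬a ∧ c), 0   [¬→-rule on 1]
4. ¬a, 0   [∧-rule on 2]
5. c, 0   [∧-rule on 2]
6. ¬◇(¬a ∧ c), 1   [¬□-rule on 3: fresh world 1, 0R1]
7. ¬(¬a ∧ c), 1   [¬◇-rule on 6 via 1R1]
8. ¬c, 1   [¬∧-rule on 7 (branches; this branch)]
Accessibility: 0R0, 0R1, 1R1
Complete open branch: countermodel on an S4-frame, so not valid in S4, nor in K, T (the same frame is also a K-frame and a T-frame).
S5-tableau for the negation ¬((¬a ∧ c) → □◇(¬a ∧ c)):
1. ¬((¬a ∧ c) → □◇(¬a ∧ c)), 0
2. ¬a ∧ c, 0   [¬→-rule on 1]
3. ¬□◇(¬a ∧ c), 0   [¬→-rule on 1]
4. ¬a, 0   [∧-rule on 2]
5. c, 0   [∧-rule on 2]
6. ¬◇(¬a ∧ c), 1   [¬□-rule on 3: fresh world 1, 0R1]
7. ¬(¬a ∧ c), 0   [¬◇-rule on 6 via 1R0]
8. ¬(¬a ∧ c), 1   [¬◇-rule on 6 via 1R1]
9. ¬c, 0   [¬∧-rule on 7 (branches; this branch)]
Accessibility: 0R0, 0R1, 1R0, 1R1
Branch closes: c and ¬c both at 0.
Every branch closes (one shown): valid in S5.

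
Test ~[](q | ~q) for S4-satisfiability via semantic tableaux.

1. ~[](q | ~q), u
2. ~(q | ~q), v
3. ~q, v
4. q, v
Accessibility: uRu, uRv, vRv
Branch closes: q and ~q both at v.
Every branch closes; the branch above is one of them.

No, unsatisfiable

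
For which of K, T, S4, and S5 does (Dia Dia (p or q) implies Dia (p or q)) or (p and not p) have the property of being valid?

T-tableau for the negation not ((Dia Dia (p or q) implies Dia (p or q)) or (p and not p)):
1. not ((Dia Dia (p or q) implies Dia (p or q)) or (p and not p)), w0
2. not (Dia Dia (p or q) implies Dia (p or q)), w0
3. not (p and not p), w0
4. Dia Dia (p or q), w0
5. not Dia (p or q), w0
6. not (p or q), w0
7. not p, w0
8. not q, w0
9. Dia (p or q), w1
10. not (p or q), w1
11. not p, w1
12. not q, w1
13. p or q, w2
14. q, w2
Accessibility: w0Rw0, w0Rw1, w1Rw1, w1Rw2, w2Rw2
Complete open branch: countermodel on a T-frame, so not valid in T, nor in K (the same frame is also a K-frame).
S4-tableau for the negation not ((Dia Dia (p or q) implies Dia (p or q)) or (p and not p)):
1. not ((Dia Dia (p or q) implies Dia (p or q)) or (p and not p)), w0
2. not (Dia Dia (p or q) implies Dia (p or q)), w0
3. not (p and not p), w0
4. Dia Dia (p or q), w0
5. not Dia (p or q), w0
6. not (p or q), w0
7. not p, w0
8. not q, w0
9. Dia (p or q), w1
10. not (p or q), w1
11. not p, w1
12. not q, w1
13. p or q, w2
14. not (p or q), w2
15. not p, w2
16. not q, w2
17. q, w2
Accessibility: w0Rw0, w0Rw1, w0Rw2, w1Rw1, w1Rw2, w2Rw2
Branch closes: q and not q both at w2.
Every branch closes (one shown): valid in S4, hence also in S5 (every theorem of S4 is a theorem of S5).

S4, S5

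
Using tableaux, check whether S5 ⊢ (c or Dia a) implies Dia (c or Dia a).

Tableau for the negation not ((c or Dia a) implies Dia (c or Dia a)):
1. not ((c or Dia a) implies Dia (c or Dia a)), u
2. c or Dia a, u
3. not Dia (c or Dia a), u
4. not (c or Dia a), u
5. not c, u
6. not Dia a, u
7. not a, u
8. Dia a, u
9. a, v
10. not (c or Dia a), v
11. not c, v
12. not Dia a, v
13. not a, v
Accessibility: uRu, uRv, vRu, vRv
Branch closes: a and not a both at v.
Every branch of the negation's tableau closes; the branch above is one of them.

Valid in S5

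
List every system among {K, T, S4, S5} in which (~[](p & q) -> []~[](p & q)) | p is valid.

S4-tableau for the negation ~((~[](p & q) -> []~[](p & q)) | p):
1. ~((~[](p & q) -> []~[](p & q)) | p), w0
2. ~(~[](p & q) -> []~[](p & q)), w0
3. ~p, w0
4. ~[](p & q), w0
5. ~[]~[](p & q), w0
6. ~(p & q), w1
7. ~q, w1
8. [](p & q), w2
9. p & q, w2
10. p, w2
11. q, w2
Accessibility: w0Rw0, w0Rw1, w0Rw2, w1Rw1, w2Rw2
Complete open branch: countermodel on an S4-frame, so not valid in S4, nor in K, T (the same frame is also a K-frame and a T-frame).
S5-tableau for the negation ~((~[](p & q) -> []~[](p & q)) | p):
1. ~((~[](p & q) -> []~[](p & q)) | p), w0
2. ~(~[](p & q) -> []~[](p & q)), w0
3. ~p, w0
4. ~[](p & q), w0
5. ~[]~[](p & q), w0
6. ~(p & q), w1
7. ~q, w1
8. [](p & q), w2
9. p & q, w0
10. p, w0
11. q, w0
Accessibility: w0Rw0, w0Rw1, w0Rw2, w1Rw0, w1Rw1, w1Rw2, w2Rw0, w2Rw1, w2Rw2
Branch closes: p and ~p both at w0.
Every branch closes (one shown): valid in S5.

S5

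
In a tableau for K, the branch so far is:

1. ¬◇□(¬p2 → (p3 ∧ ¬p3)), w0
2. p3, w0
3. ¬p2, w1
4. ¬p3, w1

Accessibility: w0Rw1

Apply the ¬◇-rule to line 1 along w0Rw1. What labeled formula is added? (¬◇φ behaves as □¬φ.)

¬□(¬p2 → (p3 ∧ ¬p3)), w1

¬◇φ behaves as □¬φ: propagate the negated body to each accessible world.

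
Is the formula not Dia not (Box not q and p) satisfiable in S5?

Satisfiable

1. not Dia not (Box not q and p), w0
2. Box not q and p, w0   [neg-Dia-rule on 1 via w0Rw0]
3. Box not q, w0   [and-rule on 2]
4. p, w0   [and-rule on 2]
5. not q, w0   [Box-rule on 3 via w0Rw0]
Accessibility: w0Rw0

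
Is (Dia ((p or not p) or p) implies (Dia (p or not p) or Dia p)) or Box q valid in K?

Yes, valid

Tableau for the negation not ((Dia ((p or not p) or p) implies (Dia (p or not p) or Dia p)) or Box q):
1. not ((Dia ((p or not p) or p) implies (Dia (p or not p) or Dia p)) or Box q), w0
2. not (Dia ((p or not p) or p) implies (Dia (p or not p) or Dia p)), w0
3. not Box q, w0
4. Dia ((p or not p) or p), w0
5. not (Dia (p or not p) or Dia p), w0
6. not Dia (p or not p), w0
7. not Dia p, w0
8. not q, w1
9. not (p or not p), w1
10. not p, w1
11. p, w1
Accessibility: w0Rw1
Branch closes: p and not p both at w1.
All branches of the negation close; one closing branch shown above.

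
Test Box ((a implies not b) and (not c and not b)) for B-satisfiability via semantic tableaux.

Satisfiable

1. Box ((a implies not b) and (not c and not b)), u
2. (a implies not b) and (not c and not b), u   [Box-rule on 1 via uRu]
3. a implies not b, u   [and-rule on 2]
4. not c and not b, u   [and-rule on 2]
5. not c, u   [and-rule on 4]
6. not b, u   [and-rule on 4]
Accessibility: uRu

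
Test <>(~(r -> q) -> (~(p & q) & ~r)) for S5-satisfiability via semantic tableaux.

1. <>(~(r -> q) -> (~(p & q) & ~r)), u
2. ~(r -> q) -> (~(p & q) & ~r), v
3. ~(p & q) & ~r, v
4. ~(p & q), v
5. ~r, v
6. ~q, v
Accessibility: uRu, uRv, vRu, vRv

Satisfiable (open branch found)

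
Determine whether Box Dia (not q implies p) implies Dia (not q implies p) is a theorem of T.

Valid in T

Tableau for the negation not (Box Dia (not q implies p) implies Dia (not q implies p)):
1. not (Box Dia (not q implies p) implies Dia (not q implies p)), w0
2. Box Dia (not q implies p), w0
3. not Dia (not q implies p), w0
4. Dia (not q implies p), w0
5. not (not q implies p), w0
6. not q, w0
7. not p, w0
8. not q implies p, w1
9. Dia (not q implies p), w1
10. not (not q implies p), w1
11. not q, w1
12. not p, w1
13. p, w1
Accessibility: w0Rw0, w0Rw1, w1Rw1
Branch closes: p and not p both at w1.
All branches of the negation close; one closing branch shown above.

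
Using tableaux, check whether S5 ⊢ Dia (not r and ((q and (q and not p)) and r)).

Invalid (countermodel exists)

Tableau for the negation not Dia (not r and ((q and (q and not p)) and r)):
1. not Dia (not r and ((q and (q and not p)) and r)), 0
2. not (not r and ((q and (q and not p)) and r)), 0
3. not ((q and (q and not p)) and r), 0
4. not r, 0
Accessibility: 0R0
The negation has an open branch (countermodel exists).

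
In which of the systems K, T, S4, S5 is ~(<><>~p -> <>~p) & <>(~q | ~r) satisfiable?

K, T

S4-tableau for the formula:
1. ~(<><>~p -> <>~p) & <>(~q | ~r), u
2. ~(<><>~p -> <>~p), u
3. <>(~q | ~r), u
4. <><>~p, u
5. ~<>~p, u
6. p, u
7. ~q | ~r, v
8. p, v
9. ~r, v
10. <>~p, w
11. p, w
12. ~p, x
13. p, x
Accessibility: uRu, uRv, uRw, uRx, vRv, wRw, wRx, xRx
Branch closes: p and ~p both at x.
Every branch closes (one shown): unsatisfiable in S4, hence also in S5 (every S5-frame is an S4-frame).
T-tableau for the formula:
1. ~(<><>~p -> <>~p) & <>(~q | ~r), u
2. ~(<><>~p -> <>~p), u
3. <>(~q | ~r), u
4. <><>~p, u
5. ~<>~p, u
6. p, u
7. ~q | ~r, v
8. p, v
9. ~r, v
10. <>~p, w
11. p, w
12. ~p, x
Accessibility: uRu, uRv, uRw, vRv, wRw, wRx, xRx
Complete open branch: satisfiable in T, hence also in K (this T-model is also a K-model).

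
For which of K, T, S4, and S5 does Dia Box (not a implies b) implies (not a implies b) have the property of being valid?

S5-tableau for the negation not (Dia Box (not a implies b) implies (not a implies b)):
1. not (Dia Box (not a implies b) implies (not a implies b)), w0
2. Dia Box (not a implies b), w0   [neg-implies-rule on 1]
3. not (not a implies b), w0   [neg-implies-rule on 1]
4. not a, w0   [neg-implies-rule on 3]
5. not b, w0   [neg-implies-rule on 3]
6. Box (not a implies b), w1   [Dia-rule on 2: fresh world w1, w0Rw1]
7. not a implies b, w0   [Box-rule on 6 via w1Rw0]
8. not a implies b, w1   [Box-rule on 6 via w1Rw1]
9. b, w0   [implies-rule on 7 (branches; this branch)]
Accessibility: w0Rw0, w0Rw1, w1Rw0, w1Rw1
Branch closes: b and not b both at w0.
Every branch closes (one shown): valid in S5.
S4-tableau for the negation not (Dia Box (not a implies b) implies (not a implies b)):
1. not (Dia Box (not a implies b) implies (not a implies b)), w0
2. Dia Box (not a implies b), w0   [neg-implies-rule on 1]
3. not (not a implies b), w0   [neg-implies-rule on 1]
4. not a, w0   [neg-implies-rule on 3]
5. not b, w0   [neg-implies-rule on 3]
6. Box (not a implies b), w1   [Dia-rule on 2: fresh world w1, w0Rw1]
7. not a implies b, w1   [Box-rule on 6 via w1Rw1]
8. b, w1   [implies-rule on 7 (branches; this branch)]
Accessibility: w0Rw0, w0Rw1, w1Rw1
Complete open branch: countermodel on an S4-frame, so not valid in S4, nor in K, T (the same frame is also a K-frame and a T-frame).

S5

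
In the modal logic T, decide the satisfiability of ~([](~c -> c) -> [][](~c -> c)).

1. ~([](~c -> c) -> [][](~c -> c)), w0
2. [](~c -> c), w0
3. ~[][](~c -> c), w0
4. ~c -> c, w0
5. c, w0
6. ~[](~c -> c), w1
7. ~c -> c, w1
8. c, w1
9. ~(~c -> c), w2
10. ~c, w2
Accessibility: w0Rw0, w0Rw1, w1Rw1, w1Rw2, w2Rw2

Satisfiable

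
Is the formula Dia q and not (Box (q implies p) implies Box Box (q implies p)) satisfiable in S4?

1. Dia q and not (Box (q implies p) implies Box Box (q implies p)), w0
2. Dia q, w0
3. not (Box (q implies p) implies Box Box (q implies p)), w0
4. Box (q implies p), w0
5. not Box Box (q implies p), w0
6. q implies p, w0
7. p, w0
8. q, w1
9. q implies p, w1
10. p, w1
11. not Box (q implies p), w2
12. q implies p, w2
13. p, w2
14. not (q implies p), w3
15. q, w3
16. not p, w3
17. q implies p, w3
18. p, w3
Accessibility: w0Rw0, w0Rw1, w0Rw2, w0Rw3, w1Rw1, w2Rw2, w2Rw3, w3Rw3
Branch closes: p and not p both at w3.
(One branch shown.) All branches close.

Unsatisfiable (every branch closes)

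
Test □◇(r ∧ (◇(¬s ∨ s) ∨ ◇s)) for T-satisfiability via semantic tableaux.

1. □◇(r ∧ (◇(¬s ∨ s) ∨ ◇s)), 0
2. ◇(r ∧ (◇(¬s ∨ s) ∨ ◇s)), 0
3. r ∧ (◇(¬s ∨ s) ∨ ◇s), 1
4. r, 1
5. ◇(¬s ∨ s) ∨ ◇s, 1
6. ◇(r ∧ (◇(¬s ∨ s) ∨ ◇s)), 1
7. ◇s, 1
8. r ∧ (◇(¬s ∨ s) ∨ ◇s), 2
9. r, 2
10. ◇(¬s ∨ s) ∨ ◇s, 2
11. ◇s, 2
12. s, 3
13. s, 4
Accessibility: 0R0, 0R1, 1R1, 1R2, 1R3, 2R2, 2R4, 3R3, 4R4

Yes, satisfiable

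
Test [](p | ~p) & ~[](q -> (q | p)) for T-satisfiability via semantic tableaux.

Unsatisfiable

1. [](p | ~p) & ~[](q -> (q | p)), w0
2. [](p | ~p), w0   [&-rule on 1]
3. ~[](q -> (q | p)), w0   [&-rule on 1]
4. p | ~p, w0   [[]-rule on 2 via w0Rw0]
5. ~p, w0   [|-rule on 4 (branches; this branch)]
6. ~(q -> (q | p)), w1   [~[]-rule on 3: fresh world w1, w0Rw1]
7. q, w1   [~->-rule on 6]
8. ~(q | p), w1   [~->-rule on 6]
9. ~q, w1   [~|-rule on 8]
10. ~p, w1   [~|-rule on 8]
Accessibility: w0Rw0, w0Rw1, w1Rw1
Branch closes: q and ~q both at w1.
(One branch shown.) All branches close.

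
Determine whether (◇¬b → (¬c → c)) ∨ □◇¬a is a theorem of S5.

Tableau for the negation ¬((◇¬b → (¬c → c)) ∨ □◇¬a):
1. ¬((◇¬b → (¬c → c)) ∨ □◇¬a), 0
2. ¬(◇¬b → (¬c → c)), 0
3. ¬□◇¬a, 0
4. ◇¬b, 0
5. ¬(¬c → c), 0
6. ¬c, 0
7. ¬◇¬a, 1
8. a, 0
9. a, 1
10. ¬b, 2
11. a, 2
Accessibility: 0R0, 0R1, 0R2, 1R0, 1R1, 1R2, 2R0, 2R1, 2R2
The negation has an open branch (countermodel exists).

Invalid (countermodel exists)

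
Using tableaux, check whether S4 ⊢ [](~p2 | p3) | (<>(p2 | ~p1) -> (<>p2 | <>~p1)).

Valid in S4

Tableau for the negation ~([](~p2 | p3) | (<>(p2 | ~p1) -> (<>p2 | <>~p1))):
1. ~([](~p2 | p3) | (<>(p2 | ~p1) -> (<>p2 | <>~p1))), w0
2. ~[](~p2 | p3), w0
3. ~(<>(p2 | ~p1) -> (<>p2 | <>~p1)), w0
4. <>(p2 | ~p1), w0
5. ~(<>p2 | <>~p1), w0
6. ~<>p2, w0
7. ~<>~p1, w0
8. ~p2, w0
9. p1, w0
10. ~(~p2 | p3), w1
11. p2, w1
12. ~p3, w1
13. ~p2, w1
Accessibility: w0Rw0, w0Rw1, w1Rw1
Branch closes: p2 and ~p2 both at w1.
All branches of the negation close; one closing branch shown above.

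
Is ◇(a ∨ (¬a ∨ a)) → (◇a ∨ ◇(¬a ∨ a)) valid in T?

Valid

Tableau for the negation ¬(◇(a ∨ (¬a ∨ a)) → (◇a ∨ ◇(¬a ∨ a))):
1. ¬(◇(a ∨ (¬a ∨ a)) → (◇a ∨ ◇(¬a ∨ a))), u
2. ◇(a ∨ (¬a ∨ a)), u
3. ¬(◇a ∨ ◇(¬a ∨ a)), u
4. ¬◇a, u
5. ¬◇(¬a ∨ a), u
6. ¬a, u
7. ¬(¬a ∨ a), u
8. a, u
Accessibility: uRu
Branch closes: a and ¬a both at u.
All branches of the negation close; one closing branch shown above.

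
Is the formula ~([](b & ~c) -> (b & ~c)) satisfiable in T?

1. ~([](b & ~c) -> (b & ~c)), 0
2. [](b & ~c), 0
3. ~(b & ~c), 0
4. b & ~c, 0
5. b, 0
6. ~c, 0
7. c, 0
Accessibility: 0R0
Branch closes: c and ~c both at 0.
Every branch closes; the branch above is one of them.

Unsatisfiable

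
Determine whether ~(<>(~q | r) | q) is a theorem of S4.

Tableau for the negation <>(~q | r) | q:
1. <>(~q | r) | q, u
2. q, u   [|-rule on 1 (branches; this branch)]
Accessibility: uRu
The negation has an open branch (countermodel exists).

Invalid (countermodel exists)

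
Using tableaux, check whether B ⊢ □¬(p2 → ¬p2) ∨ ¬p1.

Not valid

Tableau for the negation ¬(□¬(p2 → ¬p2) ∨ ¬p1):
1. ¬(□¬(p2 → ¬p2) ∨ ¬p1), w0
2. ¬□¬(p2 → ¬p2), w0
3. p1, w0
4. p2 → ¬p2, w1
5. ¬p2, w1
Accessibility: w0Rw0, w0Rw1, w1Rw0, w1Rw1
The negation has an open branch (countermodel exists).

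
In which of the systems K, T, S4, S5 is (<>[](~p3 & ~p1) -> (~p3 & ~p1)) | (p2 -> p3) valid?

S5

S4-tableau for the negation ~((<>[](~p3 & ~p1) -> (~p3 & ~p1)) | (p2 -> p3)):
1. ~((<>[](~p3 & ~p1) -> (~p3 & ~p1)) | (p2 -> p3)), 0
2. ~(<>[](~p3 & ~p1) -> (~p3 & ~p1)), 0
3. ~(p2 -> p3), 0
4. <>[](~p3 & ~p1), 0
5. ~(~p3 & ~p1), 0
6. p2, 0
7. ~p3, 0
8. p1, 0
9. [](~p3 & ~p1), 1
10. ~p3 & ~p1, 1
11. ~p3, 1
12. ~p1, 1
Accessibility: 0R0, 0R1, 1R1
Complete open branch: countermodel on an S4-frame, so not valid in S4, nor in K, T (the same frame is also a K-frame and a T-frame).
S5-tableau for the negation ~((<>[](~p3 & ~p1) -> (~p3 & ~p1)) | (p2 -> p3)):
1. ~((<>[](~p3 & ~p1) -> (~p3 & ~p1)) | (p2 -> p3)), 0
2. ~(<>[](~p3 & ~p1) -> (~p3 & ~p1)), 0
3. ~(p2 -> p3), 0
4. <>[](~p3 & ~p1), 0
5. ~(~p3 & ~p1), 0
6. p2, 0
7. ~p3, 0
8. p1, 0
9. [](~p3 & ~p1), 1
10. ~p3 & ~p1, 0
11. ~p1, 0
Accessibility: 0R0, 0R1, 1R0, 1R1
Branch closes: p1 and ~p1 both at 0.
Every branch closes (one shown): valid in S5.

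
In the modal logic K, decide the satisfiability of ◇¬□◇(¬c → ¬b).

Satisfiable

1. ◇¬□◇(¬c → ¬b), 0
2. ¬□◇(¬c → ¬b), 1
3. ¬◇(¬c → ¬b), 2
Accessibility: 0R1, 1R2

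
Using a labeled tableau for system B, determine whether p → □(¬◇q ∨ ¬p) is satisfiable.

1. p → □(¬◇q ∨ ¬p), u
2. □(¬◇q ∨ ¬p), u   [→-rule on 1 (branches; this branch)]
3. ¬◇q ∨ ¬p, u   [□-rule on 2 via uRu]
4. ¬p, u   [∨-rule on 3 (branches; this branch)]
Accessibility: uRu

Yes, satisfiable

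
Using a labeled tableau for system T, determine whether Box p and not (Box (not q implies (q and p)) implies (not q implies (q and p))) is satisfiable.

1. Box p and not (Box (not q implies (q and p)) implies (not q implies (q and p))), u
2. Box p, u   [and-rule on 1]
3. not (Box (not q implies (q and p)) implies (not q implies (q and p))), u   [and-rule on 1]
4. Box (not q implies (q and p)), u   [neg-implies-rule on 3]
5. not (not q implies (q and p)), u   [neg-implies-rule on 3]
6. not q, u   [neg-implies-rule on 5]
7. not (q and p), u   [neg-implies-rule on 5]
8. p, u   [Box-rule on 2 via uRu]
9. not q implies (q and p), u   [Box-rule on 4 via uRu]
10. q and p, u   [implies-rule on 9 (branches; this branch)]
11. q, u   [and-rule on 10]
Accessibility: uRu
Branch closes: q and not q both at u.
(One branch shown.) All branches close.

No, unsatisfiable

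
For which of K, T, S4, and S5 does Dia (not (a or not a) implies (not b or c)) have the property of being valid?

K-tableau for the negation not Dia (not (a or not a) implies (not b or c)):
1. not Dia (not (a or not a) implies (not b or c)), 0
Complete open branch: countermodel on a K-frame, so not valid in K.
T-tableau for the negation not Dia (not (a or not a) implies (not b or c)):
1. not Dia (not (a or not a) implies (not b or c)), 0
2. not (not (a or not a) implies (not b or c)), 0   [neg-Dia-rule on 1 via 0R0]
3. not (a or not a), 0   [neg-implies-rule on 2]
4. not (not b or c), 0   [neg-implies-rule on 2]
5. not a, 0   [neg-or-rule on 3]
6. a, 0   [neg-or-rule on 3]
Accessibility: 0R0
Branch closes: a and not a both at 0.
Every branch closes (one shown): valid in T, hence also in S4, S5 (every theorem of T is a theorem of S4 and S5).

T, S4, S5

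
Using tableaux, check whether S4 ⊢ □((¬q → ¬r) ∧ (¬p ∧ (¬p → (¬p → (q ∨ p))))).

Invalid (countermodel exists)

Tableau for the negation ¬□((¬q → ¬r) ∧ (¬p ∧ (¬p → (¬p → (q ∨ p))))):
1. ¬□((¬q → ¬r) ∧ (¬p ∧ (¬p → (¬p → (q ∨ p))))), 0
2. ¬((¬q → ¬r) ∧ (¬p ∧ (¬p → (¬p → (q ∨ p))))), 1
3. ¬(¬p ∧ (¬p → (¬p → (q ∨ p)))), 1
4. ¬(¬p → (¬p → (q ∨ p))), 1
5. ¬p, 1
6. ¬(¬p → (q ∨ p)), 1
7. ¬(q ∨ p), 1
8. ¬q, 1
Accessibility: 0R0, 0R1, 1R1
The negation has an open branch (countermodel exists).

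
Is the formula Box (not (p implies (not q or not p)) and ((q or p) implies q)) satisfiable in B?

1. Box (not (p implies (not q or not p)) and ((q or p) implies q)), w0
2. not (p implies (not q or not p)) and ((q or p) implies q), w0   [Box-rule on 1 via w0Rw0]
3. not (p implies (not q or not p)), w0   [and-rule on 2]
4. (q or p) implies q, w0   [and-rule on 2]
5. p, w0   [neg-implies-rule on 3]
6. not (not q or not p), w0   [neg-implies-rule on 3]
7. q, w0   [neg-or-rule on 6]
Accessibility: w0Rw0

Satisfiable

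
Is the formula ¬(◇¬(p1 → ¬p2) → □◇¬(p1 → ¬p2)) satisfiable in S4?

1. ¬(◇¬(p1 → ¬p2) → □◇¬(p1 → ¬p2)), w0
2. ◇¬(p1 → ¬p2), w0
3. ¬□◇¬(p1 → ¬p2), w0
4. ¬(p1 → ¬p2), w1
5. p1, w1
6. p2, w1
7. ¬◇¬(p1 → ¬p2), w2
8. p1 → ¬p2, w2
9. ¬p2, w2
Accessibility: w0Rw0, w0Rw1, w0Rw2, w1Rw1, w2Rw2

Satisfiable (open branch found)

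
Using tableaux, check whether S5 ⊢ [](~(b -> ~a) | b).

No, not valid

Tableau for the negation ~[](~(b -> ~a) | b):
1. ~[](~(b -> ~a) | b), 0
2. ~(~(b -> ~a) | b), 1   [~[]-rule on 1: fresh world 1, 0R1]
3. b -> ~a, 1   [~|-rule on 2]
4. ~b, 1   [~|-rule on 2]
5. ~a, 1   [->-rule on 3 (branches; this branch)]
Accessibility: 0R0, 0R1, 1R0, 1R1
The negation has an open branch (countermodel exists).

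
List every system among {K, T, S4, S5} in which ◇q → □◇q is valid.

S5

S5-tableau for the negation ¬(◇q → □◇q):
1. ¬(◇q → □◇q), w0
2. ◇q, w0
3. ¬□◇q, w0
4. q, w1
5. ¬◇q, w2
6. ¬q, w0
7. ¬q, w1
Accessibility: w0Rw0, w0Rw1, w0Rw2, w1Rw0, w1Rw1, w1Rw2, w2Rw0, w2Rw1, w2Rw2
Branch closes: q and ¬q both at w1.
Every branch closes (one shown): valid in S5.
S4-tableau for the negation ¬(◇q → □◇q):
1. ¬(◇q → □◇q), w0
2. ◇q, w0
3. ¬□◇q, w0
4. q, w1
5. ¬◇q, w2
6. ¬q, w2
Accessibility: w0Rw0, w0Rw1, w0Rw2, w1Rw1, w2Rw2
Complete open branch: countermodel on an S4-frame, so not valid in S4, nor in K, T (the same frame is also a K-frame and a T-frame).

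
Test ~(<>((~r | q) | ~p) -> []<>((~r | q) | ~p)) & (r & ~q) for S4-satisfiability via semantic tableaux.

Yes, satisfiable

1. ~(<>((~r | q) | ~p) -> []<>((~r | q) | ~p)) & (r & ~q), u
2. ~(<>((~r | q) | ~p) -> []<>((~r | q) | ~p)), u   [&-rule on 1]
3. r & ~q, u   [&-rule on 1]
4. <>((~r | q) | ~p), u   [~->-rule on 2]
5. ~[]<>((~r | q) | ~p), u   [~->-rule on 2]
6. r, u   [&-rule on 3]
7. ~q, u   [&-rule on 3]
8. (~r | q) | ~p, v   [<>-rule on 4: fresh world v, uRv]
9. ~p, v   [|-rule on 8 (branches; this branch)]
10. ~<>((~r | q) | ~p), w   [~[]-rule on 5: fresh world w, uRw]
11. ~((~r | q) | ~p), w   [~<>-rule on 10 via wRw]
12. ~(~r | q), w   [~|-rule on 11]
13. p, w   [~|-rule on 11]
14. r, w   [~|-rule on 12]
15. ~q, w   [~|-rule on 12]
Accessibility: uRu, uRv, uRw, vRv, wRw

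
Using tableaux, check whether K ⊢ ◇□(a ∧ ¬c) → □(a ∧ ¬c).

Tableau for the negation ¬(◇□(a ∧ ¬c) → □(a ∧ ¬c)):
1. ¬(◇□(a ∧ ¬c) → □(a ∧ ¬c)), w0
2. ◇□(a ∧ ¬c), w0
3. ¬□(a ∧ ¬c), w0
4. □(a ∧ ¬c), w1
5. ¬(a ∧ ¬c), w2
6. c, w2
Accessibility: w0Rw1, w0Rw2
The negation has an open branch (countermodel exists).

Not valid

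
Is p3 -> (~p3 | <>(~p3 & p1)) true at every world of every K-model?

Tableau for the negation ~(p3 -> (~p3 | <>(~p3 & p1))):
1. ~(p3 -> (~p3 | <>(~p3 & p1))), u
2. p3, u
3. ~(~p3 | <>(~p3 & p1)), u
4. ~<>(~p3 & p1), u
The negation has an open branch (countermodel exists).

Invalid (countermodel exists)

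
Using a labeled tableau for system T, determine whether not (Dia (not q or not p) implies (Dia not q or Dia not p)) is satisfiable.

1. not (Dia (not q or not p) implies (Dia not q or Dia not p)), w0
2. Dia (not q or not p), w0
3. not (Dia not q or Dia not p), w0
4. not Dia not q, w0
5. not Dia not p, w0
6. q, w0
7. p, w0
8. not q or not p, w1
9. q, w1
10. p, w1
11. not p, w1
Accessibility: w0Rw0, w0Rw1, w1Rw1
Branch closes: p and not p both at w1.
All branches of the tableau close; one closing branch shown above.

No, unsatisfiable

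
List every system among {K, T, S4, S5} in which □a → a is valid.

T-tableau for the negation ¬(□a → a):
1. ¬(□a → a), u
2. □a, u
3. ¬a, u
4. a, u
Accessibility: uRu
Branch closes: a and ¬a both at u.
Every branch closes (one shown): valid in T, hence also in S4, S5 (every theorem of T is a theorem of S4 and S5).
K-tableau for the negation ¬(□a → a):
1. ¬(□a → a), u
2. □a, u
3. ¬a, u
Complete open branch: countermodel on a K-frame, so not valid in K.

T, S4, S5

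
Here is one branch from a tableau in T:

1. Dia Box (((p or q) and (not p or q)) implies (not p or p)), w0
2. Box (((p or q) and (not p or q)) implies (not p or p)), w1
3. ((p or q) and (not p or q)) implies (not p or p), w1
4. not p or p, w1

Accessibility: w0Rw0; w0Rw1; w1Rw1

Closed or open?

Not closed

No atom appears with both signs at the same world.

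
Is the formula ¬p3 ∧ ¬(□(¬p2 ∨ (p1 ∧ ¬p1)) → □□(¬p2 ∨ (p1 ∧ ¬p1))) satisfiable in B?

Satisfiable

1. ¬p3 ∧ ¬(□(¬p2 ∨ (p1 ∧ ¬p1)) → □□(¬p2 ∨ (p1 ∧ ¬p1))), 0
2. ¬p3, 0
3. ¬(□(¬p2 ∨ (p1 ∧ ¬p1)) → □□(¬p2 ∨ (p1 ∧ ¬p1))), 0
4. □(¬p2 ∨ (p1 ∧ ¬p1)), 0
5. ¬□□(¬p2 ∨ (p1 ∧ ¬p1)), 0
6. ¬p2 ∨ (p1 ∧ ¬p1), 0
7. ¬p2, 0
8. ¬□(¬p2 ∨ (p1 ∧ ¬p1)), 1
9. ¬p2 ∨ (p1 ∧ ¬p1), 1
10. ¬p2, 1
11. ¬(¬p2 ∨ (p1 ∧ ¬p1)), 2
12. p2, 2
13. ¬(p1 ∧ ¬p1), 2
14. p1, 2
Accessibility: 0R0, 0R1, 1R0, 1R1, 1R2, 2R1, 2R2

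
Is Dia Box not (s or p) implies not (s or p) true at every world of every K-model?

Tableau for the negation not (Dia Box not (s or p) implies not (s or p)):
1. not (Dia Box not (s or p) implies not (s or p)), w0
2. Dia Box not (s or p), w0   [neg-implies-rule on 1]
3. s or p, w0   [neg-implies-rule on 1]
4. p, w0   [or-rule on 3 (branches; this branch)]
5. Box not (s or p), w1   [Dia-rule on 2: fresh world w1, w0Rw1]
Accessibility: w0Rw1
The negation has an open branch (countermodel exists).

Not valid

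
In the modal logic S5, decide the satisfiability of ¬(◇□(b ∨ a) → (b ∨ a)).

Unsatisfiable (every branch closes)

1. ¬(◇□(b ∨ a) → (b ∨ a)), u
2. ◇□(b ∨ a), u
3. ¬(b ∨ a), u
4. ¬b, u
5. ¬a, u
6. □(b ∨ a), v
7. b ∨ a, u
8. b ∨ a, v
9. a, u
Accessibility: uRu, uRv, vRu, vRv
Branch closes: a and ¬a both at u.
(One branch shown.) All branches close.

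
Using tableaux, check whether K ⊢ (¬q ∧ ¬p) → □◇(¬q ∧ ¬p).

Tableau for the negation ¬((¬q ∧ ¬p) → □◇(¬q ∧ ¬p)):
1. ¬((¬q ∧ ¬p) → □◇(¬q ∧ ¬p)), u
2. ¬q ∧ ¬p, u   [¬→-rule on 1]
3. ¬□◇(¬q ∧ ¬p), u   [¬→-rule on 1]
4. ¬q, u   [∧-rule on 2]
5. ¬p, u   [∧-rule on 2]
6. ¬◇(¬q ∧ ¬p), v   [¬□-rule on 3: fresh world v, uRv]
Accessibility: uRv
The negation has an open branch (countermodel exists).

Not valid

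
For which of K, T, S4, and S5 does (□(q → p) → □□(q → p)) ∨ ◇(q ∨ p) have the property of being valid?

S4, S5

T-tableau for the negation ¬((□(q → p) → □□(q → p)) ∨ ◇(q ∨ p)):
1. ¬((□(q → p) → □□(q → p)) ∨ ◇(q ∨ p)), u
2. ¬(□(q → p) → □□(q → p)), u
3. ¬◇(q ∨ p), u
4. □(q → p), u
5. ¬□□(q → p), u
6. ¬(q ∨ p), u
7. ¬q, u
8. ¬p, u
9. q → p, u
10. ¬□(q → p), v
11. ¬(q ∨ p), v
12. ¬q, v
13. ¬p, v
14. q → p, v
15. ¬(q → p), w
16. q, w
17. ¬p, w
Accessibility: uRu, uRv, vRv, vRw, wRw
Complete open branch: countermodel on a T-frame, so not valid in T, nor in K (the same frame is also a K-frame).
S4-tableau for the negation ¬((□(q → p) → □□(q → p)) ∨ ◇(q ∨ p)):
1. ¬((□(q → p) → □□(q → p)) ∨ ◇(q ∨ p)), u
2. ¬(□(q → p) → □□(q → p)), u
3. ¬◇(q ∨ p), u
4. □(q → p), u
5. ¬□□(q → p), u
6. ¬(q ∨ p), u
7. ¬q, u
8. ¬p, u
9. q → p, u
10. ¬□(q → p), v
11. ¬(q ∨ p), v
12. ¬q, v
13. ¬p, v
14. q → p, v
15. ¬(q → p), w
16. q, w
17. ¬p, w
18. ¬(q ∨ p), w
19. ¬q, w
Accessibility: uRu, uRv, uRw, vRv, vRw, wRw
Branch closes: q and ¬q both at w.
Every branch closes (one shown): valid in S4, hence also in S5 (every theorem of S4 is a theorem of S5).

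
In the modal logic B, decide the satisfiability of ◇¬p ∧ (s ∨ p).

1. ◇¬p ∧ (s ∨ p), 0
2. ◇¬p, 0
3. s ∨ p, 0
4. p, 0
5. ¬p, 1
Accessibility: 0R0, 0R1, 1R0, 1R1

Satisfiable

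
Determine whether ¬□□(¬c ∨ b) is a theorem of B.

Not valid

Tableau for the negation □□(¬c ∨ b):
1. □□(¬c ∨ b), u
2. □(¬c ∨ b), u
3. ¬c ∨ b, u
4. b, u
Accessibility: uRu
The negation has an open branch (countermodel exists).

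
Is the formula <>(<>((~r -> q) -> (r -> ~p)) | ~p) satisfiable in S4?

Yes, satisfiable

1. <>(<>((~r -> q) -> (r -> ~p)) | ~p), 0
2. <>((~r -> q) -> (r -> ~p)) | ~p, 1
3. ~p, 1
Accessibility: 0R0, 0R1, 1R1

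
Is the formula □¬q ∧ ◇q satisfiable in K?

Unsatisfiable

1. □¬q ∧ ◇q, 0
2. □¬q, 0
3. ◇q, 0
4. q, 1
5. ¬q, 1
Accessibility: 0R1
Branch closes: q and ¬q both at 1.
All branches of the tableau close; one closing branch shown above.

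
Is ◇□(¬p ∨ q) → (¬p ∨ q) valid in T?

Tableau for the negation ¬(◇□(¬p ∨ q) → (¬p ∨ q)):
1. ¬(◇□(¬p ∨ q) → (¬p ∨ q)), w0
2. ◇□(¬p ∨ q), w0
3. ¬(¬p ∨ q), w0
4. p, w0
5. ¬q, w0
6. □(¬p ∨ q), w1
7. ¬p ∨ q, w1
8. q, w1
Accessibility: w0Rw0, w0Rw1, w1Rw1
The negation has an open branch (countermodel exists).

Invalid (countermodel exists)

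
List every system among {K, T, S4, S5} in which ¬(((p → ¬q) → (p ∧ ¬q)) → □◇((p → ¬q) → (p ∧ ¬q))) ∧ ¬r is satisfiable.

K, T, S4

S5-tableau for the formula:
1. ¬(((p → ¬q) → (p ∧ ¬q)) → □◇((p → ¬q) → (p ∧ ¬q))) ∧ ¬r, u
2. ¬(((p → ¬q) → (p ∧ ¬q)) → □◇((p → ¬q) → (p ∧ ¬q))), u   [∧-rule on 1]
3. ¬r, u   [∧-rule on 1]
4. (p → ¬q) → (p ∧ ¬q), u   [¬→-rule on 2]
5. ¬□◇((p → ¬q) → (p ∧ ¬q)), u   [¬→-rule on 2]
6. p ∧ ¬q, u   [→-rule on 4 (branches; this branch)]
7. p, u   [∧-rule on 6]
8. ¬q, u   [∧-rule on 6]
9. ¬◇((p → ¬q) → (p ∧ ¬q)), v   [¬□-rule on 5: fresh world v, uRv]
10. ¬((p → ¬q) → (p ∧ ¬q)), u   [¬◇-rule on 9 via vRu]
11. p → ¬q, u   [¬→-rule on 10]
12. ¬(p ∧ ¬q), u   [¬→-rule on 10]
13. ¬((p → ¬q) → (p ∧ ¬q)), v   [¬◇-rule on 9 via vRv]
14. p → ¬q, v   [¬→-rule on 13]
15. ¬(p ∧ ¬q), v   [¬→-rule on 13]
16. q, u   [¬∧-rule on 12 (branches; this branch)]
Accessibility: uRu, uRv, vRu, vRv
Branch closes: q and ¬q both at u.
Every branch closes (one shown): unsatisfiable in S5.
S4-tableau for the formula:
1. ¬(((p → ¬q) → (p ∧ ¬q)) → □◇((p → ¬q) → (p ∧ ¬q))) ∧ ¬r, u
2. ¬(((p → ¬q) → (p ∧ ¬q)) → □◇((p → ¬q) → (p ∧ ¬q))), u   [∧-rule on 1]
3. ¬r, u   [∧-rule on 1]
4. (p → ¬q) → (p ∧ ¬q), u   [¬→-rule on 2]
5. ¬□◇((p → ¬q) → (p ∧ ¬q)), u   [¬→-rule on 2]
6. p ∧ ¬q, u   [→-rule on 4 (branches; this branch)]
7. p, u   [∧-rule on 6]
8. ¬q, u   [∧-rule on 6]
9. ¬◇((p → ¬q) → (p ∧ ¬q)), v   [¬□-rule on 5: fresh world v, uRv]
10. ¬((p → ¬q) → (p ∧ ¬q)), v   [¬◇-rule on 9 via vRv]
11. p → ¬q, v   [¬→-rule on 10]
12. ¬(p ∧ ¬q), v   [¬→-rule on 10]
13. ¬q, v   [→-rule on 11 (branches; this branch)]
14. ¬p, v   [¬∧-rule on 12 (branches; this branch)]
Accessibility: uRu, uRv, vRv
Complete open branch: satisfiable in S4, hence also in K, T (this S4-model is also a K-model and a T-model).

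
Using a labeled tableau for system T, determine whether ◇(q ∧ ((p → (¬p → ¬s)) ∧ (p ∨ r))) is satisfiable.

Satisfiable (open branch found)

1. ◇(q ∧ ((p → (¬p → ¬s)) ∧ (p ∨ r))), 0
2. q ∧ ((p → (¬p → ¬s)) ∧ (p ∨ r)), 1
3. q, 1
4. (p → (¬p → ¬s)) ∧ (p ∨ r), 1
5. p → (¬p → ¬s), 1
6. p ∨ r, 1
7. ¬p → ¬s, 1
8. r, 1
9. ¬s, 1
Accessibility: 0R0, 0R1, 1R1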